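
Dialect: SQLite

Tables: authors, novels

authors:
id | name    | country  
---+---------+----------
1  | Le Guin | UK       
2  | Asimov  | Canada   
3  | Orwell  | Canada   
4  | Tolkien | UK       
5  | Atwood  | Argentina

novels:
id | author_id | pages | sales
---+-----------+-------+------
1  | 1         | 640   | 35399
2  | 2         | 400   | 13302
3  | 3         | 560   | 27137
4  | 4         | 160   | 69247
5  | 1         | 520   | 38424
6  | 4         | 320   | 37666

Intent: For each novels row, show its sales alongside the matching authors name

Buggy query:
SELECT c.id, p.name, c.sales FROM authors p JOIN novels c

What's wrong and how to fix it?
Bug: JOIN with no ON clause produces a cartesian product; every novels row pairs with every authors row

Fix: Specify the join condition linking the foreign key to the parent id

Corrected query:
SELECT c.id, p.name, c.sales FROM authors p JOIN novels c ON c.author_id = p.id

Result:
id | name    | sales
---+---------+------
1  | Le Guin | 35399
2  | Asimov  | 13302
3  | Orwell  | 27137
4  | Tolkien | 69247
5  | Le Guin | 38424
6  | Tolkien | 37666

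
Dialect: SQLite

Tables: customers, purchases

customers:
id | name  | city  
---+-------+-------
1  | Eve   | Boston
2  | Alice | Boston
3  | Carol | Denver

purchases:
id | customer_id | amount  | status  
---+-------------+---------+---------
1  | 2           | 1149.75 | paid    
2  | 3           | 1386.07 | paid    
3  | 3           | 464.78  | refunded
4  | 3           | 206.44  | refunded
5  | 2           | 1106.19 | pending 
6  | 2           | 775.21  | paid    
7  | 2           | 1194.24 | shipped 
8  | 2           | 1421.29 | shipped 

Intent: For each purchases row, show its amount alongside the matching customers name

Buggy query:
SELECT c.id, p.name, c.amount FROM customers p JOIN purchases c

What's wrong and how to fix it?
Bug: Missing join condition: each purchases row is matched to all customers rows instead of just its own

Fix: Specify the join condition linking the foreign key to the parent id

Corrected query:
SELECT c.id, p.name, c.amount FROM customers p JOIN purchases c ON c.customer_id = p.id

Result:
id | name  | amount 
---+-------+--------
1  | Alice | 1149.75
2  | Carol | 1386.07
3  | Carol | 464.78 
4  | Carol | 206.44 
5  | Alice | 1106.19
6  | Alice | 775.21 
7  | Alice | 1194.24
8  | Alice | 1421.29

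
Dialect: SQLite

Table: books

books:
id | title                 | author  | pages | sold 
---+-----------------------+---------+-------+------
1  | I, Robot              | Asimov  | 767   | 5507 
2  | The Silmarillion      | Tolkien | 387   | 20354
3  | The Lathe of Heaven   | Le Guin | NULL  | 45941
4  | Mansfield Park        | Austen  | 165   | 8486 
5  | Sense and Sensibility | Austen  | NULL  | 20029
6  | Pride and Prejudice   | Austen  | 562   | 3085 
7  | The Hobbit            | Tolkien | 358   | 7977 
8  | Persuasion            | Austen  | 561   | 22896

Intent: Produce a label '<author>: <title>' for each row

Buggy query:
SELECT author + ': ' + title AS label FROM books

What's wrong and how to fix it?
Bug: SQLite uses || for string concatenation; + coerces text to numbers (yielding 0)

Fix: Replace + with || to concatenate text

Corrected query:
SELECT author || ': ' || title AS label FROM books

Result:
label                        
-----------------------------
Asimov: I, Robot             
Tolkien: The Silmarillion    
Le Guin: The Lathe of Heaven 
Austen: Mansfield Park       
Austen: Sense and Sensibility
Austen: Pride and Prejudice  
Tolkien: The Hobbit          
Austen: Persuasion           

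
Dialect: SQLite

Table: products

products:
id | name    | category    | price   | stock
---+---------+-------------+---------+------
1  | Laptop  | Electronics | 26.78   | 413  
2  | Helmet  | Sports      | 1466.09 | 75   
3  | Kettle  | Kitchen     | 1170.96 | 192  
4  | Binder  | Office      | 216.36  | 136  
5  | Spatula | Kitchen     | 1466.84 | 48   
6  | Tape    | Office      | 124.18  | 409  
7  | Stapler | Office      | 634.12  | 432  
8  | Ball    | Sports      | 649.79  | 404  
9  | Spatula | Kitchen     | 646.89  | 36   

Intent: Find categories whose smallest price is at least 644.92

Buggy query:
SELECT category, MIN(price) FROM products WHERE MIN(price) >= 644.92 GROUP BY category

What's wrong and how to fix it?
Bug: Aggregates like MIN are computed per group after WHERE runs

Fix: Use HAVING for the per-group MIN condition

Corrected query:
SELECT category, MIN(price) FROM products GROUP BY category HAVING MIN(price) >= 644.92

Result:
category | MIN(price)
---------+-----------
Kitchen  | 646.89    
Sports   | 649.79    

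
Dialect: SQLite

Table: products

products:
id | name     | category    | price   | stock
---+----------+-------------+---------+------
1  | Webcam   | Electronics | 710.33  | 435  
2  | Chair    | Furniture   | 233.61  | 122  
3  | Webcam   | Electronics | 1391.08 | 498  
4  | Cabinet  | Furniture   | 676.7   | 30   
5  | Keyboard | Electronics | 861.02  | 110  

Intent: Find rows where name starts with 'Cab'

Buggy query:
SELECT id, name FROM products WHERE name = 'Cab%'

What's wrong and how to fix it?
Bug: Wildcards only work with LIKE; '=' treats '%' as a literal character

Fix: Use LIKE for wildcard pattern matching

Corrected query:
SELECT id, name FROM products WHERE name LIKE 'Cab%'

Result:
id | name   
---+--------
4  | Cabinet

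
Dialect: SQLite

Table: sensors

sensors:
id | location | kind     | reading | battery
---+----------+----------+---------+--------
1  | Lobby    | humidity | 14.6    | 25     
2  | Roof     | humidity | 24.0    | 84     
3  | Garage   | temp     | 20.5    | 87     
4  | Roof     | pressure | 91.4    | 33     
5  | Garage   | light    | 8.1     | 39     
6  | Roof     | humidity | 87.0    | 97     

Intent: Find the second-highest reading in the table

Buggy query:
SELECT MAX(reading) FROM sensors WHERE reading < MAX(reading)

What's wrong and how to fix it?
Bug: The inner MAX is an aggregate inside WHERE, which is not allowed

Fix: Compute the overall MAX in a subquery, then take MAX of rows below it

Corrected query:
SELECT MAX(reading) FROM sensors WHERE reading < (SELECT MAX(reading) FROM sensors)

Result:
MAX(reading)
------------
87          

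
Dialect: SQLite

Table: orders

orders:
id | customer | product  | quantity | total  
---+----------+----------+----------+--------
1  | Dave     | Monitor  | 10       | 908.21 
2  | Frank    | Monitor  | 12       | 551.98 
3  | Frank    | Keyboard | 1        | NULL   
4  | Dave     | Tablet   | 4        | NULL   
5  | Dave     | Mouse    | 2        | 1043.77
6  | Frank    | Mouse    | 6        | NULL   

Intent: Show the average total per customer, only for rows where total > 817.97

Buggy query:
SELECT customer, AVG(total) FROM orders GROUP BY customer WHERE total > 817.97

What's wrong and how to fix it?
Bug: Row-level WHERE must come before GROUP BY in the clause order

Fix: Place WHERE between FROM and GROUP BY

Corrected query:
SELECT customer, AVG(total) FROM orders WHERE total > 817.97 GROUP BY customer

Result:
customer | AVG(total)
---------+-----------
Dave     | 975.99    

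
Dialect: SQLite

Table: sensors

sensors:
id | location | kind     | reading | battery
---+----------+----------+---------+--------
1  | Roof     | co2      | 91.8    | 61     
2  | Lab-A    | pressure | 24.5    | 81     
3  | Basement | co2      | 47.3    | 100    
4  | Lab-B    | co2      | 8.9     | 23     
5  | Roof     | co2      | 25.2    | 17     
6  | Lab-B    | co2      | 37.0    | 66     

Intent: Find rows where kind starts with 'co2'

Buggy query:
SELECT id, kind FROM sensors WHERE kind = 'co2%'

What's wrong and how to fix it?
Bug: '=' compares the literal string including the % character; pattern matching needs LIKE

Fix: Replace '=' with LIKE so 'co2%' is treated as a pattern

Corrected query:
SELECT id, kind FROM sensors WHERE kind LIKE 'co2%'

Result:
id | kind
---+-----
1  | co2 
3  | co2 
4  | co2 
5  | co2 
6  | co2 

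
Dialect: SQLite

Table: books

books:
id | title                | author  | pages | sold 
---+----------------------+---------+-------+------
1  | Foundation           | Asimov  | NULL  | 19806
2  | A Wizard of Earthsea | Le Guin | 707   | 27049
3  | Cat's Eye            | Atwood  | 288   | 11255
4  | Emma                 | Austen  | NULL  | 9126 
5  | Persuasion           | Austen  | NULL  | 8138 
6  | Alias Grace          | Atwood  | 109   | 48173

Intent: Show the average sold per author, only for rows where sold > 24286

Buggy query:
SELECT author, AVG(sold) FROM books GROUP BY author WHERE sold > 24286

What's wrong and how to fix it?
Bug: Row-level WHERE must come before GROUP BY in the clause order

Fix: Move the WHERE clause before GROUP BY

Corrected query:
SELECT author, AVG(sold) FROM books WHERE sold > 24286 GROUP BY author

Result:
author  | AVG(sold)
--------+----------
Atwood  | 48173    
Le Guin | 27049    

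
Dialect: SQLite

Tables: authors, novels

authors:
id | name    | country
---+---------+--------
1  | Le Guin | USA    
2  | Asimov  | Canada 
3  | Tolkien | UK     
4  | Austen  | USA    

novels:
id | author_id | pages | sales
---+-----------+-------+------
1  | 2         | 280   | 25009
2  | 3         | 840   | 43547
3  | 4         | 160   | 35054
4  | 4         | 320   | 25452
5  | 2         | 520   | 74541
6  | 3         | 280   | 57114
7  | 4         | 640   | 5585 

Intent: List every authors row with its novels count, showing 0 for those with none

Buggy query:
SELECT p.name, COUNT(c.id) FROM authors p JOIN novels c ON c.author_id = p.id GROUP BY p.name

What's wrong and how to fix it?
Bug: An inner join excludes parents with zero children

Fix: Use LEFT JOIN so parents without children still appear (COUNT(c.id) gives 0)

Corrected query:
SELECT p.name, COUNT(c.id) FROM authors p LEFT JOIN novels c ON c.author_id = p.id GROUP BY p.name

Result:
name    | COUNT(c.id)
--------+------------
Asimov  | 2          
Austen  | 3          
Le Guin | 0          
Tolkien | 2          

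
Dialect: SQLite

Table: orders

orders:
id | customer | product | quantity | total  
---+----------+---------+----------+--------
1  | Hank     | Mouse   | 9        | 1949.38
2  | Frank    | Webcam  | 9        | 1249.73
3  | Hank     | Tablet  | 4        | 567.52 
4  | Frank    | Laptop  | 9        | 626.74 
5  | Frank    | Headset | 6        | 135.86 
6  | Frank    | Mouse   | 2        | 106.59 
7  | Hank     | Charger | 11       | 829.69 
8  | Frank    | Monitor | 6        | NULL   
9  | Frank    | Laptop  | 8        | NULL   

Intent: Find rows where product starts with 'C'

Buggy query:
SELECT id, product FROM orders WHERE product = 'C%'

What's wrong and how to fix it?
Bug: '=' compares the literal string including the % character; pattern matching needs LIKE

Fix: Use LIKE for wildcard pattern matching

Corrected query:
SELECT id, product FROM orders WHERE product LIKE 'C%'

Result:
id | product
---+--------
7  | Charger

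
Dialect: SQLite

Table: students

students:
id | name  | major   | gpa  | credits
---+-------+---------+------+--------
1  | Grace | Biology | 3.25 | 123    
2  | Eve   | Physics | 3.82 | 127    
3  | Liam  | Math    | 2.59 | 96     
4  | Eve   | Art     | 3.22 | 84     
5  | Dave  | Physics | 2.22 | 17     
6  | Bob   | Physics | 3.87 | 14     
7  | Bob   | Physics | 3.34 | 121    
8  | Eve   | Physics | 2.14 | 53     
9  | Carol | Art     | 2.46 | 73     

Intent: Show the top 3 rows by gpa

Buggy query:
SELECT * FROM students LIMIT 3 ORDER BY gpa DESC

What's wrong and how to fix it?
Bug: ORDER BY cannot follow LIMIT; LIMIT is the final clause

Fix: Sort with ORDER BY, then apply LIMIT

Corrected query:
SELECT * FROM students ORDER BY gpa DESC LIMIT 3

Result:
id | name | major   | gpa  | credits
---+------+---------+------+--------
6  | Bob  | Physics | 3.87 | 14     
2  | Eve  | Physics | 3.82 | 127    
7  | Bob  | Physics | 3.34 | 121    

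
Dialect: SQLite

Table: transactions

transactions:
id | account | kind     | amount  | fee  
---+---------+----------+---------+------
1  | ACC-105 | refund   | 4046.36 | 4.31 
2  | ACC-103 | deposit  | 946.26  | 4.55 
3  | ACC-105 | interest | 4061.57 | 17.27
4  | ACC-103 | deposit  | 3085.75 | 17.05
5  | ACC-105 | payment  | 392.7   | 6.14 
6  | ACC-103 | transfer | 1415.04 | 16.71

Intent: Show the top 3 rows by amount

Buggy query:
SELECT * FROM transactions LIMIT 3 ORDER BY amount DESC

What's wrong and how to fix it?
Bug: ORDER BY cannot follow LIMIT; LIMIT is the final clause

Fix: Swap the clauses: ORDER BY first, then LIMIT

Corrected query:
SELECT * FROM transactions ORDER BY amount DESC LIMIT 3

Result:
id | account | kind     | amount  | fee  
---+---------+----------+---------+------
3  | ACC-105 | interest | 4061.57 | 17.27
1  | ACC-105 | refund   | 4046.36 | 4.31 
4  | ACC-103 | deposit  | 3085.75 | 17.05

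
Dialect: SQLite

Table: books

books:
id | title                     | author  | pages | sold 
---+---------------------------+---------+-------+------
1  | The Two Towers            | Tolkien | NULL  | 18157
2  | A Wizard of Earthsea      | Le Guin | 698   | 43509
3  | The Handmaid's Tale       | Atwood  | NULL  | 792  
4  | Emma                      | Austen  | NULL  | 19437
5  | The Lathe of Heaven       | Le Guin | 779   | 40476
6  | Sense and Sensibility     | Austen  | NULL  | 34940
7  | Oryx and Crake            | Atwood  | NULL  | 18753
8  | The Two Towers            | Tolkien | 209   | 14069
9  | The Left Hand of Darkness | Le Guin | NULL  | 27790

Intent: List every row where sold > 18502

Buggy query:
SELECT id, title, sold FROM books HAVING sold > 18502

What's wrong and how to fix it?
Bug: This is a non-aggregate query (no GROUP BY, no aggregates), so in SQLite the HAVING clause is invalid here; a row-level condition belongs in WHERE

Fix: Use WHERE for row-level filtering

Corrected query:
SELECT id, title, sold FROM books WHERE sold > 18502

Result:
id | title                     | sold 
---+---------------------------+------
2  | A Wizard of Earthsea      | 43509
4  | Emma                      | 19437
5  | The Lathe of Heaven       | 40476
6  | Sense and Sensibility     | 34940
7  | Oryx and Crake            | 18753
9  | The Left Hand of Darkness | 27790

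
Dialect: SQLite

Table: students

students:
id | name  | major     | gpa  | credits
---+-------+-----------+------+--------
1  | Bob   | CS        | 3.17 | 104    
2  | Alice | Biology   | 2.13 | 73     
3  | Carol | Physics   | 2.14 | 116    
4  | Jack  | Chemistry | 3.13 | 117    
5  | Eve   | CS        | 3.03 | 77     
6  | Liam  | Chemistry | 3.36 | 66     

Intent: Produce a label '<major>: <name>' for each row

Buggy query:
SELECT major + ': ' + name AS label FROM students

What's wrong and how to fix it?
Bug: '+' is numeric addition; on text columns SQLite converts them to 0 instead of concatenating

Fix: Replace + with || to concatenate text

Corrected query:
SELECT major || ': ' || name AS label FROM students

Result:
label          
---------------
CS: Bob        
Biology: Alice 
Physics: Carol 
Chemistry: Jack
CS: Eve        
Chemistry: Liam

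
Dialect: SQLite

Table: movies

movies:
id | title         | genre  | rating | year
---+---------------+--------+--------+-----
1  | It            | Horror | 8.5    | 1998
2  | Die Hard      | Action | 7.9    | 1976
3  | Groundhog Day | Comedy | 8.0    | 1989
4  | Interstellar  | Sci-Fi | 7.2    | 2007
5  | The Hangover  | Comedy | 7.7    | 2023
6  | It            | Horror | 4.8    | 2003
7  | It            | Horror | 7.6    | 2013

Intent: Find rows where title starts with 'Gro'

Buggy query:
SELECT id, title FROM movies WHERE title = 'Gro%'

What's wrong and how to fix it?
Bug: Wildcards only work with LIKE; '=' treats '%' as a literal character

Fix: Use LIKE for wildcard pattern matching

Corrected query:
SELECT id, title FROM movies WHERE title LIKE 'Gro%'

Result:
id | title        
---+--------------
3  | Groundhog Day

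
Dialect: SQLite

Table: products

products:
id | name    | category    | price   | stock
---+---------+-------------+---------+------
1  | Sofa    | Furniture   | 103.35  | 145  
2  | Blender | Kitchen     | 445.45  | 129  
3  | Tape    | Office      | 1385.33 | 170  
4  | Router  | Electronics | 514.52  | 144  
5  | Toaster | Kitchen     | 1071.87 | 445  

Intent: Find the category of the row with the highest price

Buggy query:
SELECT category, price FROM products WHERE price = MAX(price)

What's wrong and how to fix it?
Bug: WHERE is evaluated per row; an aggregate over the whole table isn't defined there

Fix: Use a subquery: WHERE price = (SELECT MAX(price) FROM products)

Corrected query:
SELECT category, price FROM products WHERE price = (SELECT MAX(price) FROM products)

Result:
category | price  
---------+--------
Office   | 1385.33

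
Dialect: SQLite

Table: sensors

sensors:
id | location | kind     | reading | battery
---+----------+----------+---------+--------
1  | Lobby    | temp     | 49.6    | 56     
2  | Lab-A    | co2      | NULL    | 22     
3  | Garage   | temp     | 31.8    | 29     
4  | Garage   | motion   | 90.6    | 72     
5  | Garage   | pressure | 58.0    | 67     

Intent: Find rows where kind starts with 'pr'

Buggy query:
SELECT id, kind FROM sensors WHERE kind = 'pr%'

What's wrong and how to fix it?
Bug: Wildcards only work with LIKE; '=' treats '%' as a literal character

Fix: Use LIKE for wildcard pattern matching

Corrected query:
SELECT id, kind FROM sensors WHERE kind LIKE 'pr%'

Result:
id | kind    
---+---------
5  | pressure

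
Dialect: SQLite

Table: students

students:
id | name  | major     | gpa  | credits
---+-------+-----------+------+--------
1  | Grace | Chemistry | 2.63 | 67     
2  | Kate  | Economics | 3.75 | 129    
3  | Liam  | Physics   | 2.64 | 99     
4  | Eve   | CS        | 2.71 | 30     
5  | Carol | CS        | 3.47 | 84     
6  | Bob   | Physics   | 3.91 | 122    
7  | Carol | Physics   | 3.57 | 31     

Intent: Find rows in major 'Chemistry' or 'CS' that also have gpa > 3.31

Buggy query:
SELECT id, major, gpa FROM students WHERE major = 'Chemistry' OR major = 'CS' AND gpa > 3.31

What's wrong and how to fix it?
Bug: Without parentheses, AND is evaluated before OR, so the gpa filter only applies to the 'CS' branch

Fix: Group the OR with parentheses (or use IN), then AND the threshold

Corrected query:
SELECT id, major, gpa FROM students WHERE (major = 'Chemistry' OR major = 'CS') AND gpa > 3.31

Result:
id | major | gpa 
---+-------+-----
5  | CS    | 3.47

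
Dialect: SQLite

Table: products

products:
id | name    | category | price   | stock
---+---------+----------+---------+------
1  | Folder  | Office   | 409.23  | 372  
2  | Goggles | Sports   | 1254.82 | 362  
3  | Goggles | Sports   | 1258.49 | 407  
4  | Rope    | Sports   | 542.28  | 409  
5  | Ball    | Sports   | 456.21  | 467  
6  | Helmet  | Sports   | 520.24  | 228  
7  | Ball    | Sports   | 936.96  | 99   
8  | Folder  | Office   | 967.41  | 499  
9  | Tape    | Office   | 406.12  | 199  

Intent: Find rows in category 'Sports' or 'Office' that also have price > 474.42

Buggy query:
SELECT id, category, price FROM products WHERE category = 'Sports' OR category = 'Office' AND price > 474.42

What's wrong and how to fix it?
Bug: AND binds tighter than OR, so this parses as category = 'Sports' OR (category = 'Office' AND price > 474.42)

Fix: Add parentheses around the OR so the AND applies to both alternatives

Corrected query:
SELECT id, category, price FROM products WHERE (category = 'Sports' OR category = 'Office') AND price > 474.42

Result:
id | category | price  
---+----------+--------
2  | Sports   | 1254.82
3  | Sports   | 1258.49
4  | Sports   | 542.28 
6  | Sports   | 520.24 
7  | Sports   | 936.96 
8  | Office   | 967.41 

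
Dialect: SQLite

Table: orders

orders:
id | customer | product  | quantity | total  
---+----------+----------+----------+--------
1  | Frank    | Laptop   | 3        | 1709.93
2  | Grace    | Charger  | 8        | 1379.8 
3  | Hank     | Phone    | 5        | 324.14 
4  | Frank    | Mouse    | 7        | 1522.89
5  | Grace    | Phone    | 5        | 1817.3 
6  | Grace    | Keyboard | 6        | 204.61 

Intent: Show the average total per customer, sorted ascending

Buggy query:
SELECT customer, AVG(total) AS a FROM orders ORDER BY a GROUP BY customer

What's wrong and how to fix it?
Bug: GROUP BY must precede ORDER BY

Fix: Reorder: SELECT … FROM … GROUP BY … ORDER BY …

Corrected query:
SELECT customer, AVG(total) AS a FROM orders GROUP BY customer ORDER BY a

Result:
customer | a          
---------+------------
Hank     | 324.14     
Grace    | 1133.903333
Frank    | 1616.41    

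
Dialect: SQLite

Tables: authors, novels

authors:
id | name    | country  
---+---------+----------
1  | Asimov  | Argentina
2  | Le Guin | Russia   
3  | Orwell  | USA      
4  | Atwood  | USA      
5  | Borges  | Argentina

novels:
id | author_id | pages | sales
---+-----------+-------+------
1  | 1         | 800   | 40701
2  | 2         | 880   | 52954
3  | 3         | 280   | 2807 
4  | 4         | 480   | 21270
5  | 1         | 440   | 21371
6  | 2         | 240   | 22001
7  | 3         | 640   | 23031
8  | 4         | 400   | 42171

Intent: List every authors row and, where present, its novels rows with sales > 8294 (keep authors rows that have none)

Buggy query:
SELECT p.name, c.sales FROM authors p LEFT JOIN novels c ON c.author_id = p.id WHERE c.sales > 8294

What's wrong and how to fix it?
Bug: Filtering c.sales in WHERE discards the NULL rows produced by LEFT JOIN, turning it into an inner join

Fix: Move the right-table condition into the ON clause so unmatched parents are kept

Corrected query:
SELECT p.name, c.sales FROM authors p LEFT JOIN novels c ON c.author_id = p.id AND c.sales > 8294

Result:
name    | sales
--------+------
Asimov  | 21371
Asimov  | 40701
Le Guin | 22001
Le Guin | 52954
Orwell  | 23031
Atwood  | 21270
Atwood  | 42171
Borges  | NULL 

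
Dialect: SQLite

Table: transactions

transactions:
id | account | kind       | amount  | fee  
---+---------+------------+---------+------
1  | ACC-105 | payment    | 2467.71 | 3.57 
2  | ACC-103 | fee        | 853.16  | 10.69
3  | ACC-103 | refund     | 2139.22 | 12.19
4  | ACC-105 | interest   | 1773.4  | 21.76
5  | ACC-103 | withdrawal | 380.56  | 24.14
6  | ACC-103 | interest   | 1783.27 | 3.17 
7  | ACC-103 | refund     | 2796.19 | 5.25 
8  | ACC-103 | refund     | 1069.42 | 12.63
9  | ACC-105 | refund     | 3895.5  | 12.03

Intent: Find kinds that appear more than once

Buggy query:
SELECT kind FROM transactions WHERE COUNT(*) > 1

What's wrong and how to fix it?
Bug: COUNT(*) is an aggregate and cannot be used in WHERE

Fix: GROUP BY kind, then filter groups with HAVING COUNT(*) > 1

Corrected query:
SELECT kind FROM transactions GROUP BY kind HAVING COUNT(*) > 1

Result:
kind    
--------
interest
refund  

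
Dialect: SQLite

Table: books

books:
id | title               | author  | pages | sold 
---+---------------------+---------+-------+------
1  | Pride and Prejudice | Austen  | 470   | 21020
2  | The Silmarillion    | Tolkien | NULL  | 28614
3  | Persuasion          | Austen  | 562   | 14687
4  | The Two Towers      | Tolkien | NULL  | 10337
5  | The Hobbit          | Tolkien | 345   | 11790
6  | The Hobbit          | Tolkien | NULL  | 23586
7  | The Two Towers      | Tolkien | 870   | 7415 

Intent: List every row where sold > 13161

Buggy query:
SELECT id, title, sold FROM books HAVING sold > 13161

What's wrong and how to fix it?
Bug: HAVING filters the output of aggregation, but this query has no GROUP BY and no aggregate functions, so SQLite rejects it (HAVING clause on a non-aggregate query); the condition here is per row

Fix: Use WHERE for row-level filtering

Corrected query:
SELECT id, title, sold FROM books WHERE sold > 13161

Result:
id | title               | sold 
---+---------------------+------
1  | Pride and Prejudice | 21020
2  | The Silmarillion    | 28614
3  | Persuasion          | 14687
6  | The Hobbit          | 23586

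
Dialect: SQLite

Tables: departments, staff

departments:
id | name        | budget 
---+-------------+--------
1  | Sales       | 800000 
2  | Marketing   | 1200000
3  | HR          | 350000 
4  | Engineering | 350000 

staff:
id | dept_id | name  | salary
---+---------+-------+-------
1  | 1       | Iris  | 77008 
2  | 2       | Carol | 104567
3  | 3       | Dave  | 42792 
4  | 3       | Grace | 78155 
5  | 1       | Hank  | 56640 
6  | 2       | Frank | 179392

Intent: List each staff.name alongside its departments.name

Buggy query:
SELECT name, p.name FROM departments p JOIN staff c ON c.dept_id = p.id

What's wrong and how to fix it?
Bug: 'name' exists in both joined tables, so the database can't tell which one is meant

Fix: Qualify the column with its table alias (c.name)

Corrected query:
SELECT c.name, p.name FROM departments p JOIN staff c ON c.dept_id = p.id

Result:
name  | name     
------+----------
Iris  | Sales    
Carol | Marketing
Dave  | HR       
Grace | HR       
Hank  | Sales    
Frank | Marketing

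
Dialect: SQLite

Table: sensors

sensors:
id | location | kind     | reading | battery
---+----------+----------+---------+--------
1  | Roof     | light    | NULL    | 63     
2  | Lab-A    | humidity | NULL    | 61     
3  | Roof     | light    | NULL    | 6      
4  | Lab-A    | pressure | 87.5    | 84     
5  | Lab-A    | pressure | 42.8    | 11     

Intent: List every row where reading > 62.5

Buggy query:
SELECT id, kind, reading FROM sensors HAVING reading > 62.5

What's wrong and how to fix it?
Bug: This is a non-aggregate query (no GROUP BY, no aggregates), so in SQLite the HAVING clause is invalid here; a row-level condition belongs in WHERE

Fix: Use WHERE for row-level filtering

Corrected query:
SELECT id, kind, reading FROM sensors WHERE reading > 62.5

Result:
id | kind     | reading
---+----------+--------
4  | pressure | 87.5   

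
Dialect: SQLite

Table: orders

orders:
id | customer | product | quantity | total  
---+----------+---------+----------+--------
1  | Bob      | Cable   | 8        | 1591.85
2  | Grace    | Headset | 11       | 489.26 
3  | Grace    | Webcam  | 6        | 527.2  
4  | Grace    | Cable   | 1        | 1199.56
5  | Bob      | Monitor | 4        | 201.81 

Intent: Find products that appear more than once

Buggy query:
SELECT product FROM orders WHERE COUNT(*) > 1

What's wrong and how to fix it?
Bug: COUNT(*) is an aggregate and cannot be used in WHERE

Fix: GROUP BY product, then filter groups with HAVING COUNT(*) > 1

Corrected query:
SELECT product FROM orders GROUP BY product HAVING COUNT(*) > 1

Result:
product
-------
Cable  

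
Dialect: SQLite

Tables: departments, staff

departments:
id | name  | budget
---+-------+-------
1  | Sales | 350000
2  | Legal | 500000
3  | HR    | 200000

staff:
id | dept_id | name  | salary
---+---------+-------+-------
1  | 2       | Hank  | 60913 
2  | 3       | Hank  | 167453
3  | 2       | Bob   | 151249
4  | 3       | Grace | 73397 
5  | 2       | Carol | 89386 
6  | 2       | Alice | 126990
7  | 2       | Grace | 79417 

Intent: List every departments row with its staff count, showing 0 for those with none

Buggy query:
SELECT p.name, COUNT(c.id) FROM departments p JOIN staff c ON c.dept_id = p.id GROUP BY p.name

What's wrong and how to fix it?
Bug: An inner join excludes parents with zero children

Fix: Switch to LEFT JOIN to retain unmatched parent rows

Corrected query:
SELECT p.name, COUNT(c.id) FROM departments p LEFT JOIN staff c ON c.dept_id = p.id GROUP BY p.name

Result:
name  | COUNT(c.id)
------+------------
HR    | 2          
Legal | 5          
Sales | 0          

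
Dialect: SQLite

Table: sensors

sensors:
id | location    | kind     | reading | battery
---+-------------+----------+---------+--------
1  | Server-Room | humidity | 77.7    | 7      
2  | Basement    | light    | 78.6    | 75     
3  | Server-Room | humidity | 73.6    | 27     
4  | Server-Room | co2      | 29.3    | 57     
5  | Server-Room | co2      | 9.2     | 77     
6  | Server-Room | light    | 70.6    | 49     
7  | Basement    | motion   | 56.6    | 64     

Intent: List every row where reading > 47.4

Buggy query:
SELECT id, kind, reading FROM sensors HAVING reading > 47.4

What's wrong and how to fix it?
Bug: HAVING filters the output of aggregation, but this query has no GROUP BY and no aggregate functions, so SQLite rejects it (HAVING clause on a non-aggregate query); the condition here is per row

Fix: Replace HAVING with WHERE since the condition applies to individual rows

Corrected query:
SELECT id, kind, reading FROM sensors WHERE reading > 47.4

Result:
id | kind     | reading
---+----------+--------
1  | humidity | 77.7   
2  | light    | 78.6   
3  | humidity | 73.6   
6  | light    | 70.6   
7  | motion   | 56.6   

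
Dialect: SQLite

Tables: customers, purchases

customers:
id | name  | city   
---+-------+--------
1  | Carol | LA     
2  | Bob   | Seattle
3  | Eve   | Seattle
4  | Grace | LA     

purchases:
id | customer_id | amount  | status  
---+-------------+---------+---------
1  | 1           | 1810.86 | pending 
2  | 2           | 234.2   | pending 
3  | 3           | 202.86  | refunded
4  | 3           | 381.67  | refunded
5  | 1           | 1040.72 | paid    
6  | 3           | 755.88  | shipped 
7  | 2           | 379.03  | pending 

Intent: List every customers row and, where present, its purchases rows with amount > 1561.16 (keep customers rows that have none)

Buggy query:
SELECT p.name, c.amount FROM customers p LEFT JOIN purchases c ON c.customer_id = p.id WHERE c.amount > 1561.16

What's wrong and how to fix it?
Bug: Filtering c.amount in WHERE discards the NULL rows produced by LEFT JOIN, turning it into an inner join

Fix: Move the right-table condition into the ON clause so unmatched parents are kept

Corrected query:
SELECT p.name, c.amount FROM customers p LEFT JOIN purchases c ON c.customer_id = p.id AND c.amount > 1561.16

Result:
name  | amount 
------+--------
Carol | 1810.86
Bob   | NULL   
Eve   | NULL   
Grace | NULL   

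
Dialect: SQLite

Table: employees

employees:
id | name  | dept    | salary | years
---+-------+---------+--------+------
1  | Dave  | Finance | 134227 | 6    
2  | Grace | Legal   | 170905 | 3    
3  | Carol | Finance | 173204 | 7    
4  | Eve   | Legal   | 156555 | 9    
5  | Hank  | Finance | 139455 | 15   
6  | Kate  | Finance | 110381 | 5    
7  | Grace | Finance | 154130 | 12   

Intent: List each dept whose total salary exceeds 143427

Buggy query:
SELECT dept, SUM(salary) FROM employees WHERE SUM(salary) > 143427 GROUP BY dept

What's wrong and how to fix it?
Bug: Aggregate functions cannot appear in a WHERE clause

Fix: Use HAVING (which filters groups after aggregation) instead of WHERE

Corrected query:
SELECT dept, SUM(salary) FROM employees GROUP BY dept HAVING SUM(salary) > 143427

Result:
dept    | SUM(salary)
--------+------------
Finance | 711397     
Legal   | 327460     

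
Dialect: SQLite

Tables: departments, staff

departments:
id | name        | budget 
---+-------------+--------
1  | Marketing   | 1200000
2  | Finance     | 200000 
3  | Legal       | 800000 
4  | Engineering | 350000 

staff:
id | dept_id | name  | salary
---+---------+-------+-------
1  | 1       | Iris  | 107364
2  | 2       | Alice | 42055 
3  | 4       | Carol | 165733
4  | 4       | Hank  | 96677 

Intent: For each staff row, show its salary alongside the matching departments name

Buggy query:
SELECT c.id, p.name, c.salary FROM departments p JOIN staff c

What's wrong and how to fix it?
Bug: JOIN with no ON clause produces a cartesian product; every staff row pairs with every departments row

Fix: Specify the join condition linking the foreign key to the parent id

Corrected query:
SELECT c.id, p.name, c.salary FROM departments p JOIN staff c ON c.dept_id = p.id

Result:
id | name        | salary
---+-------------+-------
1  | Marketing   | 107364
2  | Finance     | 42055 
3  | Engineering | 165733
4  | Engineering | 96677 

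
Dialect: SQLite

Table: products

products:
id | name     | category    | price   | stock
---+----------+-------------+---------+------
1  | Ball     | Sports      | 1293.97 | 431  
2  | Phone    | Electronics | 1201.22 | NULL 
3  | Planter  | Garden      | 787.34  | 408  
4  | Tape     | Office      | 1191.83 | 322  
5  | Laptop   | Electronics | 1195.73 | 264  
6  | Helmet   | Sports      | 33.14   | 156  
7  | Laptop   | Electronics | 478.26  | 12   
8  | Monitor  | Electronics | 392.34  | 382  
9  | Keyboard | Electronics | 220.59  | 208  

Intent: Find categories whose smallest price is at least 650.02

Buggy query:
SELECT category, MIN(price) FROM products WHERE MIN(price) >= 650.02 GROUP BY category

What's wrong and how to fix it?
Bug: MIN() in WHERE is a misuse of aggregate

Fix: Use HAVING for the per-group MIN condition

Corrected query:
SELECT category, MIN(price) FROM products GROUP BY category HAVING MIN(price) >= 650.02

Result:
category | MIN(price)
---------+-----------
Garden   | 787.34    
Office   | 1191.83   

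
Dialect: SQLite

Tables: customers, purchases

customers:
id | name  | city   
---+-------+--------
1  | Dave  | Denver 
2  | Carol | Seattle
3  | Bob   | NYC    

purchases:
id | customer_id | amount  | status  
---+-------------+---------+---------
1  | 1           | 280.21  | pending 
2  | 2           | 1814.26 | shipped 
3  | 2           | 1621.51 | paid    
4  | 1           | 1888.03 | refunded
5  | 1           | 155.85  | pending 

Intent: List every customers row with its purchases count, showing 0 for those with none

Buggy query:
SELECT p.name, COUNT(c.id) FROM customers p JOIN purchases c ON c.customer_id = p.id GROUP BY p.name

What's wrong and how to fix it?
Bug: INNER JOIN drops customers rows that have no matching purchases rows

Fix: Switch to LEFT JOIN to retain unmatched parent rows

Corrected query:
SELECT p.name, COUNT(c.id) FROM customers p LEFT JOIN purchases c ON c.customer_id = p.id GROUP BY p.name

Result:
name  | COUNT(c.id)
------+------------
Bob   | 0          
Carol | 2          
Dave  | 3          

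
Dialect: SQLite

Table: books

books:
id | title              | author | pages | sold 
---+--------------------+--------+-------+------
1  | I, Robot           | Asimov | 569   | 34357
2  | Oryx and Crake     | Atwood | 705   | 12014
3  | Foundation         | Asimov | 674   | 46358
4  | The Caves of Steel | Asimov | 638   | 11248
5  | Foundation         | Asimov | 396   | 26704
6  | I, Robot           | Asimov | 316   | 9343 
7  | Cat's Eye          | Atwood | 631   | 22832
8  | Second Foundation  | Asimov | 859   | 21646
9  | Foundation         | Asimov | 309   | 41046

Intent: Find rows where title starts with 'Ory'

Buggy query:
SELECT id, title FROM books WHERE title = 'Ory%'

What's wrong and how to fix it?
Bug: Wildcards only work with LIKE; '=' treats '%' as a literal character

Fix: Replace '=' with LIKE so 'Ory%' is treated as a pattern

Corrected query:
SELECT id, title FROM books WHERE title LIKE 'Ory%'

Result:
id | title         
---+---------------
2  | Oryx and Crake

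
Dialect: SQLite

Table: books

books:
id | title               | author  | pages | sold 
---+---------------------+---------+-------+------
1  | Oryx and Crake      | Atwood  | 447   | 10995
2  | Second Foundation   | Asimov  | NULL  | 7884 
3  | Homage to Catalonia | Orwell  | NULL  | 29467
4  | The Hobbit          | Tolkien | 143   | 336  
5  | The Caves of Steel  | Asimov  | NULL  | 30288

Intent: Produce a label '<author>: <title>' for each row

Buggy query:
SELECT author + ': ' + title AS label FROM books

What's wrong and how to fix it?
Bug: '+' is numeric addition; on text columns SQLite converts them to 0 instead of concatenating

Fix: Replace + with || to concatenate text

Corrected query:
SELECT author || ': ' || title AS label FROM books

Result:
label                      
---------------------------
Atwood: Oryx and Crake     
Asimov: Second Foundation  
Orwell: Homage to Catalonia
Tolkien: The Hobbit        
Asimov: The Caves of Steel 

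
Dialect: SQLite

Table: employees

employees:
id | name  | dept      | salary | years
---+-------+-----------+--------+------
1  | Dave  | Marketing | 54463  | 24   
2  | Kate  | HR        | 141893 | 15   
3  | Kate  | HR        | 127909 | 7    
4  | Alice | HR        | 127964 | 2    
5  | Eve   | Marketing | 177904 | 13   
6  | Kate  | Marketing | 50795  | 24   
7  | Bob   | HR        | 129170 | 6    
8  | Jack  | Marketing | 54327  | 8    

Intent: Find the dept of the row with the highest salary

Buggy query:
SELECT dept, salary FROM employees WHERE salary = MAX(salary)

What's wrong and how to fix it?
Bug: WHERE is evaluated per row; an aggregate over the whole table isn't defined there

Fix: Wrap MAX in a scalar subquery so WHERE compares against a single value

Corrected query:
SELECT dept, salary FROM employees WHERE salary = (SELECT MAX(salary) FROM employees)

Result:
dept      | salary
----------+-------
Marketing | 177904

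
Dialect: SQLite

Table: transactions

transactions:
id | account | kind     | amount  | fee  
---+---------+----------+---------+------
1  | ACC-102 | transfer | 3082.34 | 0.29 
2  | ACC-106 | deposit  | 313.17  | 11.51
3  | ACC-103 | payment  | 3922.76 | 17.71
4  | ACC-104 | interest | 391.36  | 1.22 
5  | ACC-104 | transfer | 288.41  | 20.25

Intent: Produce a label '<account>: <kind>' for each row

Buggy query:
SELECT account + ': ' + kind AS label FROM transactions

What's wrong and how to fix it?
Bug: '+' is numeric addition; on text columns SQLite converts them to 0 instead of concatenating

Fix: Use the || operator for string concatenation

Corrected query:
SELECT account || ': ' || kind AS label FROM transactions

Result:
label            
-----------------
ACC-102: transfer
ACC-106: deposit 
ACC-103: payment 
ACC-104: interest
ACC-104: transfer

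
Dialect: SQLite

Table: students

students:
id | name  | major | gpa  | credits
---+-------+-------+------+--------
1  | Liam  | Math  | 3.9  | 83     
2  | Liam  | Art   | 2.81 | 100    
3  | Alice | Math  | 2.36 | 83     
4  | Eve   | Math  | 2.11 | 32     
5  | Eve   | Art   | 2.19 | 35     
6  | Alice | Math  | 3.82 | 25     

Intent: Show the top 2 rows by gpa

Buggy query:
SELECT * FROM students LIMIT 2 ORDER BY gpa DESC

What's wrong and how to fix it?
Bug: ORDER BY cannot follow LIMIT; LIMIT is the final clause

Fix: Swap the clauses: ORDER BY first, then LIMIT

Corrected query:
SELECT * FROM students ORDER BY gpa DESC LIMIT 2

Result:
id | name  | major | gpa  | credits
---+-------+-------+------+--------
1  | Liam  | Math  | 3.9  | 83     
6  | Alice | Math  | 3.82 | 25     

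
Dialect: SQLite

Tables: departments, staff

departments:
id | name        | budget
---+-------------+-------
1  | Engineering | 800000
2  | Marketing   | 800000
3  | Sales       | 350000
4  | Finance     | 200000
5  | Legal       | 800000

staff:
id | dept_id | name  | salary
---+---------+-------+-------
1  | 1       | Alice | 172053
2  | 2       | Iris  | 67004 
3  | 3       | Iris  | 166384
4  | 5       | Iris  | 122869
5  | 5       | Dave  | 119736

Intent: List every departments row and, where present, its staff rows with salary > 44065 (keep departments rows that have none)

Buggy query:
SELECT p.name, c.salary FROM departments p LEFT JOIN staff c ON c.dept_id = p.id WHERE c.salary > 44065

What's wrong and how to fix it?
Bug: A WHERE condition on the right-hand table after LEFT JOIN drops unmatched parents

Fix: Put 'c.salary > 44065' in the JOIN's ON clause instead of WHERE

Corrected query:
SELECT p.name, c.salary FROM departments p LEFT JOIN staff c ON c.dept_id = p.id AND c.salary > 44065

Result:
name        | salary
------------+-------
Engineering | 172053
Marketing   | 67004 
Sales       | 166384
Finance     | NULL  
Legal       | 119736
Legal       | 122869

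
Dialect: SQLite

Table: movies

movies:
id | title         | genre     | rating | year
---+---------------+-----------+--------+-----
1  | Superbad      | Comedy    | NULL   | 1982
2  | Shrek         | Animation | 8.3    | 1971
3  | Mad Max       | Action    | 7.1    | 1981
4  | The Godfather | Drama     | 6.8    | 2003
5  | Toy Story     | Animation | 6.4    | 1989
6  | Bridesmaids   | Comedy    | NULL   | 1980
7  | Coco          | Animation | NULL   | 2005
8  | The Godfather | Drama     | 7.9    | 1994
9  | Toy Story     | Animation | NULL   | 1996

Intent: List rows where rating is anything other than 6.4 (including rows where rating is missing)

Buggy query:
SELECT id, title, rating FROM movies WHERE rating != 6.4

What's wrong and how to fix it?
Bug: 'rating != 6.4' is unknown when rating is NULL, so NULL rows are silently excluded

Fix: Add an explicit OR rating IS NULL to include the missing-value rows

Corrected query:
SELECT id, title, rating FROM movies WHERE rating != 6.4 OR rating IS NULL

Result:
id | title         | rating
---+---------------+-------
1  | Superbad      | NULL  
2  | Shrek         | 8.3   
3  | Mad Max       | 7.1   
4  | The Godfather | 6.8   
6  | Bridesmaids   | NULL  
7  | Coco          | NULL  
8  | The Godfather | 7.9   
9  | Toy Story     | NULL  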